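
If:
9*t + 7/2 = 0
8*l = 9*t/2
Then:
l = -7/32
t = -7/18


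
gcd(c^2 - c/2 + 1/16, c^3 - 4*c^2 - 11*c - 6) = 1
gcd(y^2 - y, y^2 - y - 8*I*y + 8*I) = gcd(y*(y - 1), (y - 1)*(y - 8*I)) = y - 1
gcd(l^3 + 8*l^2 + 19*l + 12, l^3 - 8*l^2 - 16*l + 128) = l + 4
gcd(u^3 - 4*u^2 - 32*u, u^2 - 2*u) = u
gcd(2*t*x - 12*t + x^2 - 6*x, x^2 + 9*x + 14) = 1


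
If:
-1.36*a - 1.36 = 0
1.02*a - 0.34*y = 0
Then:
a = -1.00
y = -3.00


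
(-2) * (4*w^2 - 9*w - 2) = -8*w^2 + 18*w + 4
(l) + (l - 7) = 2*l - 7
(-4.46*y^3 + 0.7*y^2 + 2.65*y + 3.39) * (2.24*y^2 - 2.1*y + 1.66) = -9.9904*y^5 + 10.934*y^4 - 2.9376*y^3 + 3.1906*y^2 - 2.72*y + 5.6274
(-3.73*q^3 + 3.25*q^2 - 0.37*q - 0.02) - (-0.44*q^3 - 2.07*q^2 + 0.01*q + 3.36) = -3.29*q^3 + 5.32*q^2 - 0.38*q - 3.38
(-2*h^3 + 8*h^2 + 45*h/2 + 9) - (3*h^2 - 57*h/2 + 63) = -2*h^3 + 5*h^2 + 51*h - 54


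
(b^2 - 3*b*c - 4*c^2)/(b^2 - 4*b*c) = (b + c)/b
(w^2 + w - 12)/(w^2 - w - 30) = (-w^2 - w + 12)/(-w^2 + w + 30)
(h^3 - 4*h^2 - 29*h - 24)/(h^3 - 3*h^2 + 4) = (h^2 - 5*h - 24)/(h^2 - 4*h + 4)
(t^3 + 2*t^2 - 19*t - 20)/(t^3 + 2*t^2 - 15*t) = (t^2 - 3*t - 4)/(t*(t - 3))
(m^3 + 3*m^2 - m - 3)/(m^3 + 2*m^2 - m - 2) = (m + 3)/(m + 2)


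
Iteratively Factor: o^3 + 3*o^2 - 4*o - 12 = (o - 2)*(o^2 + 5*o + 6) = (o - 2)*(o + 3)*(o + 2)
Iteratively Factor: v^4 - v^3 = (v)*(v^3 - v^2) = v^2*(v^2 - v) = v^3*(v - 1)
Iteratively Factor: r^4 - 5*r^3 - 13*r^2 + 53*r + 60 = (r + 3)*(r^3 - 8*r^2 + 11*r + 20) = (r - 5)*(r + 3)*(r^2 - 3*r - 4) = (r - 5)*(r + 1)*(r + 3)*(r - 4)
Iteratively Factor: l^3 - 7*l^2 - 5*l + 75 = (l - 5)*(l^2 - 2*l - 15) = (l - 5)^2*(l + 3)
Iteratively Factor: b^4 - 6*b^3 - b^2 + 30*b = (b - 5)*(b^3 - b^2 - 6*b) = (b - 5)*(b - 3)*(b^2 + 2*b) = (b - 5)*(b - 3)*(b + 2)*(b)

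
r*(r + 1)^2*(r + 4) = r^4 + 6*r^3 + 9*r^2 + 4*r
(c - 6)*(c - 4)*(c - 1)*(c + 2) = c^4 - 9*c^3 + 12*c^2 + 44*c - 48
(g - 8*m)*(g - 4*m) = g^2 - 12*g*m + 32*m^2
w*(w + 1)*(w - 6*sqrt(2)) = w^3 - 6*sqrt(2)*w^2 + w^2 - 6*sqrt(2)*w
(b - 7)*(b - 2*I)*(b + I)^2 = b^4 - 7*b^3 + 3*b^2 - 21*b + 2*I*b - 14*I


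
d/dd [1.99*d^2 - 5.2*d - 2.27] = 3.98*d - 5.2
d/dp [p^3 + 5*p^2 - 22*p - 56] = 3*p^2 + 10*p - 22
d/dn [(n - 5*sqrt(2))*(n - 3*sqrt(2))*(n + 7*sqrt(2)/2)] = 3*n^2 - 9*sqrt(2)*n - 26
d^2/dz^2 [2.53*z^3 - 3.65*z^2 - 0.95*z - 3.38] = 15.18*z - 7.3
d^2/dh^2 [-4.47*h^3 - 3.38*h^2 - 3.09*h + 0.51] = -26.82*h - 6.76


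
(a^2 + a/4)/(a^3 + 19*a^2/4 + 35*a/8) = 2*(4*a + 1)/(8*a^2 + 38*a + 35)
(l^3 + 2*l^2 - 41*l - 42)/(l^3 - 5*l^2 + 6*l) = (l^3 + 2*l^2 - 41*l - 42)/(l*(l^2 - 5*l + 6))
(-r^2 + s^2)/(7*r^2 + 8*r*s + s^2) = (-r + s)/(7*r + s)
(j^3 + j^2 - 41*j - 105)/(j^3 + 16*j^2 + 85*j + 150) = (j^2 - 4*j - 21)/(j^2 + 11*j + 30)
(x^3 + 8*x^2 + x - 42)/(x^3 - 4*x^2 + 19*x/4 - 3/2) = 4*(x^2 + 10*x + 21)/(4*x^2 - 8*x + 3)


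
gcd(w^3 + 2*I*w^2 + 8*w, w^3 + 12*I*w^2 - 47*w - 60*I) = w + 4*I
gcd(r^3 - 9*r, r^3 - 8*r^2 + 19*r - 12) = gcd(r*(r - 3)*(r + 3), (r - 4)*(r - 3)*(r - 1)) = r - 3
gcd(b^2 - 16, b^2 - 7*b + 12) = b - 4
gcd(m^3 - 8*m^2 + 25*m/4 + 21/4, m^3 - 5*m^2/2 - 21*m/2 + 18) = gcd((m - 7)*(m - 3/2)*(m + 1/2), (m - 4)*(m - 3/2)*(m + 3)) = m - 3/2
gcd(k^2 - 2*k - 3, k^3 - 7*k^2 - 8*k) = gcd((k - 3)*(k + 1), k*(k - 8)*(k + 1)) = k + 1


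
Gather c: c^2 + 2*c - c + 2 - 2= c^2 + c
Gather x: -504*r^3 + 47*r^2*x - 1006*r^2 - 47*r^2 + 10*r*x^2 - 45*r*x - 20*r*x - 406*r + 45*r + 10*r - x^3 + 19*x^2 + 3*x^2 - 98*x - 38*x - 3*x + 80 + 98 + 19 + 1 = -504*r^3 - 1053*r^2 - 351*r - x^3 + x^2*(10*r + 22) + x*(47*r^2 - 65*r - 139) + 198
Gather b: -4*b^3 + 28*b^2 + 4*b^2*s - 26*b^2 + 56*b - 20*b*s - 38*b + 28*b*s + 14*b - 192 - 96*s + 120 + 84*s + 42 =-4*b^3 + b^2*(4*s + 2) + b*(8*s + 32) - 12*s - 30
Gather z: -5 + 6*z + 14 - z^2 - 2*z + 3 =-z^2 + 4*z + 12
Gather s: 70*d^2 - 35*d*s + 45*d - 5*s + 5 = 70*d^2 + 45*d + s*(-35*d - 5) + 5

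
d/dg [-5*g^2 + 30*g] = 30 - 10*g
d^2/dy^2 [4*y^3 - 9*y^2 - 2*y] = 24*y - 18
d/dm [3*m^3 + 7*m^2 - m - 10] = 9*m^2 + 14*m - 1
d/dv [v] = 1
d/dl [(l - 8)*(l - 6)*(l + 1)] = 3*l^2 - 26*l + 34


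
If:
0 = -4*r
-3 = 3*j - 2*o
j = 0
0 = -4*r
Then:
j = 0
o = 3/2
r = 0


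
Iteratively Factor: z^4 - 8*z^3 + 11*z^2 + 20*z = (z - 5)*(z^3 - 3*z^2 - 4*z) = (z - 5)*(z - 4)*(z^2 + z) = z*(z - 5)*(z - 4)*(z + 1)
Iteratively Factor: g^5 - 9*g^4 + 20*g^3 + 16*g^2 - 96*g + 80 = (g - 2)*(g^4 - 7*g^3 + 6*g^2 + 28*g - 40) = (g - 5)*(g - 2)*(g^3 - 2*g^2 - 4*g + 8) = (g - 5)*(g - 2)^2*(g^2 - 4) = (g - 5)*(g - 2)^3*(g + 2)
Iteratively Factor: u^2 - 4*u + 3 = (u - 1)*(u - 3)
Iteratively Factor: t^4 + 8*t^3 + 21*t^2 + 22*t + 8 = (t + 1)*(t^3 + 7*t^2 + 14*t + 8) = (t + 1)*(t + 2)*(t^2 + 5*t + 4) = (t + 1)*(t + 2)*(t + 4)*(t + 1)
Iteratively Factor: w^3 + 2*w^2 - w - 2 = (w + 2)*(w^2 - 1) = (w - 1)*(w + 2)*(w + 1)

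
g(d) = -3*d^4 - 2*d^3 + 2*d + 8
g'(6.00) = -2806.00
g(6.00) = -4300.00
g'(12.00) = -21598.00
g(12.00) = -65632.00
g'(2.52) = -228.14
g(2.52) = -139.95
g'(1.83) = -91.64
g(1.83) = -34.24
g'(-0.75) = 3.69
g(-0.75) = 6.39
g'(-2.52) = 155.93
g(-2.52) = -86.02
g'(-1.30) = 18.22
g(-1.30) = 1.23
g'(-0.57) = 2.27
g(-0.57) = 6.91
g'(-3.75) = 550.44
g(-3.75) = -487.29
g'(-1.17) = 13.01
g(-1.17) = 3.24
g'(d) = -12*d^3 - 6*d^2 + 2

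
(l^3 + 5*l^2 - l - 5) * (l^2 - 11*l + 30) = l^5 - 6*l^4 - 26*l^3 + 156*l^2 + 25*l - 150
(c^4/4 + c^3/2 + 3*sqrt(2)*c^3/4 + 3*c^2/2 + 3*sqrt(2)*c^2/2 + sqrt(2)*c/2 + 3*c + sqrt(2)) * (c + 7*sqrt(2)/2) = c^5/4 + c^4/2 + 13*sqrt(2)*c^4/8 + 13*sqrt(2)*c^3/4 + 27*c^3/4 + 23*sqrt(2)*c^2/4 + 27*c^2/2 + 7*c/2 + 23*sqrt(2)*c/2 + 7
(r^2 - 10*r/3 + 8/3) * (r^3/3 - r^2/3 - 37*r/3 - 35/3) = r^5/3 - 13*r^4/9 - 31*r^3/3 + 257*r^2/9 + 6*r - 280/9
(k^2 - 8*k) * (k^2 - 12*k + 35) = k^4 - 20*k^3 + 131*k^2 - 280*k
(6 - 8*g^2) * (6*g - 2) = -48*g^3 + 16*g^2 + 36*g - 12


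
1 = 1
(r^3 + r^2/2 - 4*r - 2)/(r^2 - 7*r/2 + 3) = (2*r^2 + 5*r + 2)/(2*r - 3)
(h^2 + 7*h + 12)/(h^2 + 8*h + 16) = (h + 3)/(h + 4)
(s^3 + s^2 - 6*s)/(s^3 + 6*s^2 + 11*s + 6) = s*(s - 2)/(s^2 + 3*s + 2)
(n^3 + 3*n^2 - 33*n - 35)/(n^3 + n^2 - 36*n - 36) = (n^2 + 2*n - 35)/(n^2 - 36)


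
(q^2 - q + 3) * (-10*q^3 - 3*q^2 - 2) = -10*q^5 + 7*q^4 - 27*q^3 - 11*q^2 + 2*q - 6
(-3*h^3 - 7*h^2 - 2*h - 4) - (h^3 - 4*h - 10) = -4*h^3 - 7*h^2 + 2*h + 6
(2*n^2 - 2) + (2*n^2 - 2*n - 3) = 4*n^2 - 2*n - 5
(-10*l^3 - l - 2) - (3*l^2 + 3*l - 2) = -10*l^3 - 3*l^2 - 4*l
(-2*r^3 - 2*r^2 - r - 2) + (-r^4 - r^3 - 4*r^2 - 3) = -r^4 - 3*r^3 - 6*r^2 - r - 5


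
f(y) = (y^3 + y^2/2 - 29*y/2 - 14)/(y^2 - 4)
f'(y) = -2*y*(y^3 + y^2/2 - 29*y/2 - 14)/(y^2 - 4)^2 + (3*y^2 + y - 29/2)/(y^2 - 4) = (y^4 + 5*y^2/2 + 24*y + 58)/(y^4 - 8*y^2 + 16)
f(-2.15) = 15.34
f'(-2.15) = 101.48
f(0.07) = 3.76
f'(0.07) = 3.74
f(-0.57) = 1.57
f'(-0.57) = 3.35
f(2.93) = -5.90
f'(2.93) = 10.63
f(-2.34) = 6.68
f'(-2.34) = 20.90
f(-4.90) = -2.43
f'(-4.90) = 1.44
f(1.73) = 32.18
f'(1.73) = 114.33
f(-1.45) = -2.65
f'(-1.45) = 9.13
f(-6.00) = -3.91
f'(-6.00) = 1.27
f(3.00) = -5.20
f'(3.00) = 9.34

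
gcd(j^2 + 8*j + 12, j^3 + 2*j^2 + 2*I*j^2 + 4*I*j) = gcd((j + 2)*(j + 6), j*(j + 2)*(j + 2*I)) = j + 2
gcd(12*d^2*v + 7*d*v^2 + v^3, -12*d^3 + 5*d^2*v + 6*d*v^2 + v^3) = 12*d^2 + 7*d*v + v^2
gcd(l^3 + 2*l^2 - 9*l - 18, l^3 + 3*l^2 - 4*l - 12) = l^2 + 5*l + 6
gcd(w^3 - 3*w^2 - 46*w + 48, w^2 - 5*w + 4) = w - 1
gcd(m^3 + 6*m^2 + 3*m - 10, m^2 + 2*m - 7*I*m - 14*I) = m + 2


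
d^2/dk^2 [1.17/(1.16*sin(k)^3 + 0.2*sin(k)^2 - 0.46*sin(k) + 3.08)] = (28.338336*(0.114942528735632*sin(k) - 1.0*cos(k)^2 + 0.867816091954023)^2*cos(k)^2 + (0.479699999999999*sin(k) - 3.0537*sin(3*k) - 0.468*cos(2*k))*(1.16*sin(k)^3 + 0.2*sin(k)^2 - 0.46*sin(k) + 3.08))/(1.16*sin(k)^3 + 0.2*sin(k)^2 - 0.46*sin(k) + 3.08)^3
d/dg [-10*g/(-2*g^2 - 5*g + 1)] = 10*(-2*g^2 - 1)/(4*g^4 + 20*g^3 + 21*g^2 - 10*g + 1)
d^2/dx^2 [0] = 0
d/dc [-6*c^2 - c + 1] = -12*c - 1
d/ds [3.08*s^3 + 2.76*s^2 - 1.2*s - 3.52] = 9.24*s^2 + 5.52*s - 1.2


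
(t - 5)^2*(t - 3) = t^3 - 13*t^2 + 55*t - 75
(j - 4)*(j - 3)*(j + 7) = j^3 - 37*j + 84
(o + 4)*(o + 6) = o^2 + 10*o + 24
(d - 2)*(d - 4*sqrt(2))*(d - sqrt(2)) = d^3 - 5*sqrt(2)*d^2 - 2*d^2 + 8*d + 10*sqrt(2)*d - 16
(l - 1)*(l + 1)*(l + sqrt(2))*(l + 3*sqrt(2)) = l^4 + 4*sqrt(2)*l^3 + 5*l^2 - 4*sqrt(2)*l - 6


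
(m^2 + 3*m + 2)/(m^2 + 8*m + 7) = (m + 2)/(m + 7)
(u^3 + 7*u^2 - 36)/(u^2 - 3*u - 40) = (-u^3 - 7*u^2 + 36)/(-u^2 + 3*u + 40)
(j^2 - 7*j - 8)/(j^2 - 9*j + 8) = (j + 1)/(j - 1)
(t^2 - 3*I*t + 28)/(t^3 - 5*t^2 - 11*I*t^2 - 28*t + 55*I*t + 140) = (t + 4*I)/(t^2 - t*(5 + 4*I) + 20*I)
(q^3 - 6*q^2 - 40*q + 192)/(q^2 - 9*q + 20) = (q^2 - 2*q - 48)/(q - 5)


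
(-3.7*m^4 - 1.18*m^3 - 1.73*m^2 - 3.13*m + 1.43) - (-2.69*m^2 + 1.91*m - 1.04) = -3.7*m^4 - 1.18*m^3 + 0.96*m^2 - 5.04*m + 2.47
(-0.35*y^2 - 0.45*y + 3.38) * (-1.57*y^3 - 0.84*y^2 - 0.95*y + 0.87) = 0.5495*y^5 + 1.0005*y^4 - 4.5961*y^3 - 2.7162*y^2 - 3.6025*y + 2.9406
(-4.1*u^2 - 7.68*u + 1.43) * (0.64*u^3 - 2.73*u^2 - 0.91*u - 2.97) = -2.624*u^5 + 6.2778*u^4 + 25.6126*u^3 + 15.2619*u^2 + 21.5083*u - 4.2471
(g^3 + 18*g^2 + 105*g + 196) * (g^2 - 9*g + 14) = g^5 + 9*g^4 - 43*g^3 - 497*g^2 - 294*g + 2744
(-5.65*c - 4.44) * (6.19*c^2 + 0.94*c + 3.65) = -34.9735*c^3 - 32.7946*c^2 - 24.7961*c - 16.206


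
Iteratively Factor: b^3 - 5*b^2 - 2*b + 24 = (b - 3)*(b^2 - 2*b - 8) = (b - 3)*(b + 2)*(b - 4)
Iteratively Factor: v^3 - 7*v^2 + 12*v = (v - 4)*(v^2 - 3*v) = v*(v - 4)*(v - 3)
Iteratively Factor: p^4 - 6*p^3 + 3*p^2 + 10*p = (p - 5)*(p^3 - p^2 - 2*p) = (p - 5)*(p + 1)*(p^2 - 2*p) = (p - 5)*(p - 2)*(p + 1)*(p)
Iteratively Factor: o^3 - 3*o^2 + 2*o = (o - 2)*(o^2 - o) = (o - 2)*(o - 1)*(o)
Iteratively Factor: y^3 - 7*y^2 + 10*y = (y - 2)*(y^2 - 5*y) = (y - 5)*(y - 2)*(y)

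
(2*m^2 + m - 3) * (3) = 6*m^2 + 3*m - 9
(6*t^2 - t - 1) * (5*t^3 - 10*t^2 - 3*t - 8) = 30*t^5 - 65*t^4 - 13*t^3 - 35*t^2 + 11*t + 8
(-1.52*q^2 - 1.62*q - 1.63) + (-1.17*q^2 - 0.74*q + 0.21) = -2.69*q^2 - 2.36*q - 1.42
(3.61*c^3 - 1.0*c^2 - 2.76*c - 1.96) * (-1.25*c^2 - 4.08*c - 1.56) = -4.5125*c^5 - 13.4788*c^4 + 1.8984*c^3 + 15.2708*c^2 + 12.3024*c + 3.0576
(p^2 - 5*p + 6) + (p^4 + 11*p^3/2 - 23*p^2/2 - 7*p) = p^4 + 11*p^3/2 - 21*p^2/2 - 12*p + 6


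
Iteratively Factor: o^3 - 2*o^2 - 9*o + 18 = (o + 3)*(o^2 - 5*o + 6) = (o - 2)*(o + 3)*(o - 3)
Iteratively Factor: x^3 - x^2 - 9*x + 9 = (x - 1)*(x^2 - 9) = (x - 3)*(x - 1)*(x + 3)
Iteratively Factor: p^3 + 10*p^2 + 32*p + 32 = (p + 4)*(p^2 + 6*p + 8) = (p + 2)*(p + 4)*(p + 4)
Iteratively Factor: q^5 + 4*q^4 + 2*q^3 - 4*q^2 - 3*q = (q - 1)*(q^4 + 5*q^3 + 7*q^2 + 3*q) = q*(q - 1)*(q^3 + 5*q^2 + 7*q + 3) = q*(q - 1)*(q + 1)*(q^2 + 4*q + 3) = q*(q - 1)*(q + 1)*(q + 3)*(q + 1)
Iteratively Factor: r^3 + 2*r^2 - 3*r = (r - 1)*(r^2 + 3*r) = (r - 1)*(r + 3)*(r)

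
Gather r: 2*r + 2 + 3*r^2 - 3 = 3*r^2 + 2*r - 1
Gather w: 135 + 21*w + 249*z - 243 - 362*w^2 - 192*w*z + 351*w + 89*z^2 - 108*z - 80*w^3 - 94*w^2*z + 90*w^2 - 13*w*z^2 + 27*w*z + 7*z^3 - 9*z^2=-80*w^3 + w^2*(-94*z - 272) + w*(-13*z^2 - 165*z + 372) + 7*z^3 + 80*z^2 + 141*z - 108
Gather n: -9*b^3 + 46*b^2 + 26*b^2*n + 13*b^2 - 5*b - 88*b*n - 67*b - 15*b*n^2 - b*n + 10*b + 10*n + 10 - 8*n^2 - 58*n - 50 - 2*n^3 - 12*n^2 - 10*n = -9*b^3 + 59*b^2 - 62*b - 2*n^3 + n^2*(-15*b - 20) + n*(26*b^2 - 89*b - 58) - 40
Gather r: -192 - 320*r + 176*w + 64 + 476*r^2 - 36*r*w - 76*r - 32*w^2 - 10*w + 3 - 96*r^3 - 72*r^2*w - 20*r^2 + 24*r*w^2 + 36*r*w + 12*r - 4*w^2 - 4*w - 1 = -96*r^3 + r^2*(456 - 72*w) + r*(24*w^2 - 384) - 36*w^2 + 162*w - 126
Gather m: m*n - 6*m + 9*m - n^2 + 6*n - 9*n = m*(n + 3) - n^2 - 3*n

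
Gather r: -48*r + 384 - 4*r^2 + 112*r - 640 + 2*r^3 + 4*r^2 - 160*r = 2*r^3 - 96*r - 256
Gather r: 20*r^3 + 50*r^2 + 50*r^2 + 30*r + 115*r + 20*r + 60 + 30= 20*r^3 + 100*r^2 + 165*r + 90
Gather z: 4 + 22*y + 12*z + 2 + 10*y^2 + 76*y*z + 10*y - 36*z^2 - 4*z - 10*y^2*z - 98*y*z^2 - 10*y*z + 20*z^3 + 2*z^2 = 10*y^2 + 32*y + 20*z^3 + z^2*(-98*y - 34) + z*(-10*y^2 + 66*y + 8) + 6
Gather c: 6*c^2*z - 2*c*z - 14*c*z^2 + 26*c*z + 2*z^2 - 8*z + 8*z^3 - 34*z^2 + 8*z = 6*c^2*z + c*(-14*z^2 + 24*z) + 8*z^3 - 32*z^2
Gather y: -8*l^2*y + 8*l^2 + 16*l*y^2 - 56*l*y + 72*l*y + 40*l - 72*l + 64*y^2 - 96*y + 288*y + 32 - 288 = 8*l^2 - 32*l + y^2*(16*l + 64) + y*(-8*l^2 + 16*l + 192) - 256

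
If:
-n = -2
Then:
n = 2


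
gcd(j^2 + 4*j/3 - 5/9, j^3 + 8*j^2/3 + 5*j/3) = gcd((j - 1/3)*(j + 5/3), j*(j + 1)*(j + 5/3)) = j + 5/3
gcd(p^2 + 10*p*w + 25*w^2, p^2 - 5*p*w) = 1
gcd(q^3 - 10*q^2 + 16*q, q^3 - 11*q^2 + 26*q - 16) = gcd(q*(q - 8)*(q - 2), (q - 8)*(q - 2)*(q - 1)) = q^2 - 10*q + 16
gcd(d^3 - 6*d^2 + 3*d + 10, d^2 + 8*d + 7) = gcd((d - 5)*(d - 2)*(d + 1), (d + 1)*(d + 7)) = d + 1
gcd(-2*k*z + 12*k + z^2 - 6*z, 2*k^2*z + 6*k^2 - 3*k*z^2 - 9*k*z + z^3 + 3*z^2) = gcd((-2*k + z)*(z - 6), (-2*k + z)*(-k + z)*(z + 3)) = -2*k + z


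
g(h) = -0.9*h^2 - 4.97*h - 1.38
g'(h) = -1.8*h - 4.97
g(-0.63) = 1.39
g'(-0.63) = -3.84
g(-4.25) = 3.49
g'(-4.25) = 2.68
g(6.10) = -65.19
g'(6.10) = -15.95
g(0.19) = -2.36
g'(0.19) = -5.31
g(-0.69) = 1.62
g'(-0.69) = -3.73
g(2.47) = -19.15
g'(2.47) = -9.42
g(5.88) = -61.72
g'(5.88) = -15.55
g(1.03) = -7.45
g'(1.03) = -6.82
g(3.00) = -24.39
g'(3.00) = -10.37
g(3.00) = -24.39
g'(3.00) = -10.37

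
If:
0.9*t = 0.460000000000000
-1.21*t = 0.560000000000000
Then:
No Solution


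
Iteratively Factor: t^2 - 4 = (t + 2)*(t - 2)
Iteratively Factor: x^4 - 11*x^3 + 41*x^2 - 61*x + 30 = (x - 2)*(x^3 - 9*x^2 + 23*x - 15) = (x - 5)*(x - 2)*(x^2 - 4*x + 3) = (x - 5)*(x - 3)*(x - 2)*(x - 1)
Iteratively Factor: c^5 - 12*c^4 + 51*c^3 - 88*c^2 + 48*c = (c - 3)*(c^4 - 9*c^3 + 24*c^2 - 16*c) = c*(c - 3)*(c^3 - 9*c^2 + 24*c - 16) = c*(c - 3)*(c - 1)*(c^2 - 8*c + 16) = c*(c - 4)*(c - 3)*(c - 1)*(c - 4)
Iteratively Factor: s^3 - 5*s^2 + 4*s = (s - 1)*(s^2 - 4*s) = (s - 4)*(s - 1)*(s)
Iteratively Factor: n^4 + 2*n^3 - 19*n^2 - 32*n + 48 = (n - 1)*(n^3 + 3*n^2 - 16*n - 48) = (n - 1)*(n + 4)*(n^2 - n - 12) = (n - 4)*(n - 1)*(n + 4)*(n + 3)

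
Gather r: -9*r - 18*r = -27*r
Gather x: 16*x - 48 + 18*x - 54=34*x - 102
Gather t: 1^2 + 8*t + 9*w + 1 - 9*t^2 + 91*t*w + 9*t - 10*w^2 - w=-9*t^2 + t*(91*w + 17) - 10*w^2 + 8*w + 2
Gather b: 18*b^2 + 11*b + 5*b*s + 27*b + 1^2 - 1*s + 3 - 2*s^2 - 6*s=18*b^2 + b*(5*s + 38) - 2*s^2 - 7*s + 4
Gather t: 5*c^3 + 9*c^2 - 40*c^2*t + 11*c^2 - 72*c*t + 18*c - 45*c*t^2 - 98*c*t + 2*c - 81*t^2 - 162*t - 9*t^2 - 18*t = 5*c^3 + 20*c^2 + 20*c + t^2*(-45*c - 90) + t*(-40*c^2 - 170*c - 180)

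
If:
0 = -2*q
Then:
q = 0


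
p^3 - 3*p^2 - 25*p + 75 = (p - 5)*(p - 3)*(p + 5)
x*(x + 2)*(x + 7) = x^3 + 9*x^2 + 14*x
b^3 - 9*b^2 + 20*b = b*(b - 5)*(b - 4)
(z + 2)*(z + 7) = z^2 + 9*z + 14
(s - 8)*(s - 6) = s^2 - 14*s + 48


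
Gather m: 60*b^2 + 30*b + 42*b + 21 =60*b^2 + 72*b + 21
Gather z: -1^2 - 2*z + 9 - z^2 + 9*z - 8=-z^2 + 7*z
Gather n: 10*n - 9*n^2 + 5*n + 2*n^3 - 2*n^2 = 2*n^3 - 11*n^2 + 15*n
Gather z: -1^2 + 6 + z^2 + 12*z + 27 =z^2 + 12*z + 32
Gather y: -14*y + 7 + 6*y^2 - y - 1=6*y^2 - 15*y + 6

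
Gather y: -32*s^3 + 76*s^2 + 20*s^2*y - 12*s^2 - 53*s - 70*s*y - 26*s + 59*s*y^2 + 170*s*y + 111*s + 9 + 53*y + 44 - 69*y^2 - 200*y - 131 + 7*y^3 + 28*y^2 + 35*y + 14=-32*s^3 + 64*s^2 + 32*s + 7*y^3 + y^2*(59*s - 41) + y*(20*s^2 + 100*s - 112) - 64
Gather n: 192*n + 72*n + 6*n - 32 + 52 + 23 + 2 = 270*n + 45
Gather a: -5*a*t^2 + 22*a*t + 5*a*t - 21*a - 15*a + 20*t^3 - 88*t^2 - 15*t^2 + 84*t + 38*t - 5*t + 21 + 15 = a*(-5*t^2 + 27*t - 36) + 20*t^3 - 103*t^2 + 117*t + 36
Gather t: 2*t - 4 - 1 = 2*t - 5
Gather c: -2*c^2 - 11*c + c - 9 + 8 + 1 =-2*c^2 - 10*c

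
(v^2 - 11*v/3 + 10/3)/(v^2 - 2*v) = (v - 5/3)/v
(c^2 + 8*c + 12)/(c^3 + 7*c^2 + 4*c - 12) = 1/(c - 1)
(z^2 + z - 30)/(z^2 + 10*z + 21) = (z^2 + z - 30)/(z^2 + 10*z + 21)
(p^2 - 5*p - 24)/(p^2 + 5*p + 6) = (p - 8)/(p + 2)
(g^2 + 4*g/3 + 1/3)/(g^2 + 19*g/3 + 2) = (g + 1)/(g + 6)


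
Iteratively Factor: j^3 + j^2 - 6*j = (j - 2)*(j^2 + 3*j) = j*(j - 2)*(j + 3)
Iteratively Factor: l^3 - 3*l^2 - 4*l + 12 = (l - 2)*(l^2 - l - 6) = (l - 3)*(l - 2)*(l + 2)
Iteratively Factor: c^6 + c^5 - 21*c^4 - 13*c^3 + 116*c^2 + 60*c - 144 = (c + 2)*(c^5 - c^4 - 19*c^3 + 25*c^2 + 66*c - 72) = (c + 2)^2*(c^4 - 3*c^3 - 13*c^2 + 51*c - 36) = (c - 3)*(c + 2)^2*(c^3 - 13*c + 12) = (c - 3)*(c + 2)^2*(c + 4)*(c^2 - 4*c + 3) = (c - 3)*(c - 1)*(c + 2)^2*(c + 4)*(c - 3)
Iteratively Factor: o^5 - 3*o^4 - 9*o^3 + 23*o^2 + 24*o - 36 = (o + 2)*(o^4 - 5*o^3 + o^2 + 21*o - 18) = (o - 1)*(o + 2)*(o^3 - 4*o^2 - 3*o + 18) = (o - 3)*(o - 1)*(o + 2)*(o^2 - o - 6) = (o - 3)*(o - 1)*(o + 2)^2*(o - 3)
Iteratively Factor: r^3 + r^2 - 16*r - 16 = (r + 4)*(r^2 - 3*r - 4) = (r - 4)*(r + 4)*(r + 1)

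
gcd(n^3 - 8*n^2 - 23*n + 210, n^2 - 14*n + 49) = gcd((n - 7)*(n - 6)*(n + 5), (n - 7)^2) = n - 7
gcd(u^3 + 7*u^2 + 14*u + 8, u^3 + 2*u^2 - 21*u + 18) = 1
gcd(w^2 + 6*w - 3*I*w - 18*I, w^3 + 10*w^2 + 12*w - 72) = w + 6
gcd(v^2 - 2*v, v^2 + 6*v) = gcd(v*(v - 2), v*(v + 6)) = v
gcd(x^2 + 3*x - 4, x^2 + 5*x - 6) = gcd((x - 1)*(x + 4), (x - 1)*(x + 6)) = x - 1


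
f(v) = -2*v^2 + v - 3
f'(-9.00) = 37.00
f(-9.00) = -174.00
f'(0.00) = 1.00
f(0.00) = -3.00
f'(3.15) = -11.60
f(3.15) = -19.70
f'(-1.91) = 8.64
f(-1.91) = -12.21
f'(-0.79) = 4.16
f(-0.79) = -5.04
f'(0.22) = 0.12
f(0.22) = -2.88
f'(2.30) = -8.20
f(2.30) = -11.28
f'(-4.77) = 20.08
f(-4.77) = -53.28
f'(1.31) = -4.24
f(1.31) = -5.12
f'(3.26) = -12.04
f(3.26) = -21.00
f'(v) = 1 - 4*v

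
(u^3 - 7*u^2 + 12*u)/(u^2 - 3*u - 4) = u*(u - 3)/(u + 1)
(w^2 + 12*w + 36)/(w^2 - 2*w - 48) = (w + 6)/(w - 8)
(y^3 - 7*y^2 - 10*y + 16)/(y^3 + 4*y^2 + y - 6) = (y - 8)/(y + 3)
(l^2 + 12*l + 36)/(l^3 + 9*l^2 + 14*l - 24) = (l + 6)/(l^2 + 3*l - 4)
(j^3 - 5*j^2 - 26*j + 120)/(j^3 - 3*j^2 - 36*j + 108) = (j^2 + j - 20)/(j^2 + 3*j - 18)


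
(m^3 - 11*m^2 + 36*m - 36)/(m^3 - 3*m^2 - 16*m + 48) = (m^2 - 8*m + 12)/(m^2 - 16)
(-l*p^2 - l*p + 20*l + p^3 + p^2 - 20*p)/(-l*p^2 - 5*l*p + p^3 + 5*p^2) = (p - 4)/p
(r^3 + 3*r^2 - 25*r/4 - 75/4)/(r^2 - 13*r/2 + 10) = (2*r^2 + 11*r + 15)/(2*(r - 4))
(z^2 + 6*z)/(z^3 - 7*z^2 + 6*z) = (z + 6)/(z^2 - 7*z + 6)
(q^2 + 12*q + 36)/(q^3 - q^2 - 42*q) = (q + 6)/(q*(q - 7))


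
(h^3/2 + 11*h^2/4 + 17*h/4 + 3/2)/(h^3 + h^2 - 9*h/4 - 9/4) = (2*h^3 + 11*h^2 + 17*h + 6)/(4*h^3 + 4*h^2 - 9*h - 9)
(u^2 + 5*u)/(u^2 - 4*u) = (u + 5)/(u - 4)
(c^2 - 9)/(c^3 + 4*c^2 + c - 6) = (c - 3)/(c^2 + c - 2)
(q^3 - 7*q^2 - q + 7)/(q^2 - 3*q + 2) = (q^2 - 6*q - 7)/(q - 2)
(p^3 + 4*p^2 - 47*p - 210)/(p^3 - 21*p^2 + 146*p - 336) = (p^2 + 11*p + 30)/(p^2 - 14*p + 48)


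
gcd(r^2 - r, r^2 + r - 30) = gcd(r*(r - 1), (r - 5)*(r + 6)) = 1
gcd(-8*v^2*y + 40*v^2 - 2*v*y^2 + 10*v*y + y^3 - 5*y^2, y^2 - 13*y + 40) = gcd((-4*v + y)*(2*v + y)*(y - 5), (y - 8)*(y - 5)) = y - 5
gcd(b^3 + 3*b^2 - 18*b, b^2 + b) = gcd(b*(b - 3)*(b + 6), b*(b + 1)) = b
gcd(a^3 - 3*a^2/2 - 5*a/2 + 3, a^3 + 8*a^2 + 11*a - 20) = a - 1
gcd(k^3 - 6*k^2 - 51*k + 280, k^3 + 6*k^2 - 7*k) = k + 7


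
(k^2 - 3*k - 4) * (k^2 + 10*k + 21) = k^4 + 7*k^3 - 13*k^2 - 103*k - 84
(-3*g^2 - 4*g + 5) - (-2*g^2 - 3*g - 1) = -g^2 - g + 6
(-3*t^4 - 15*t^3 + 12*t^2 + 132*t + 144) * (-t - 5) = 3*t^5 + 30*t^4 + 63*t^3 - 192*t^2 - 804*t - 720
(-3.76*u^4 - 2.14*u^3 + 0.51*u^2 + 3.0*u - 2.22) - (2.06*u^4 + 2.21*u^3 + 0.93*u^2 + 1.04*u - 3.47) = -5.82*u^4 - 4.35*u^3 - 0.42*u^2 + 1.96*u + 1.25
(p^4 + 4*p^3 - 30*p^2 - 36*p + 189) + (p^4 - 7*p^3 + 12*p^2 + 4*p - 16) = 2*p^4 - 3*p^3 - 18*p^2 - 32*p + 173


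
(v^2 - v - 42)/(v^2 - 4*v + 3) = (v^2 - v - 42)/(v^2 - 4*v + 3)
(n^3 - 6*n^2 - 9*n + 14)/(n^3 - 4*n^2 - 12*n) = (n^2 - 8*n + 7)/(n*(n - 6))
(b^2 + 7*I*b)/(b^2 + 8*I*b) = (b + 7*I)/(b + 8*I)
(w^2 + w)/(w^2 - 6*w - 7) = w/(w - 7)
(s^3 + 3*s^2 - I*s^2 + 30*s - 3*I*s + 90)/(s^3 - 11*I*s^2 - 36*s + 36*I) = (s^2 + s*(3 + 5*I) + 15*I)/(s^2 - 5*I*s - 6)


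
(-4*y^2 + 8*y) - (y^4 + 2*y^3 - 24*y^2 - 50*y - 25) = -y^4 - 2*y^3 + 20*y^2 + 58*y + 25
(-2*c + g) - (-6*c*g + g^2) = 6*c*g - 2*c - g^2 + g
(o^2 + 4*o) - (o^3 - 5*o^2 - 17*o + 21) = -o^3 + 6*o^2 + 21*o - 21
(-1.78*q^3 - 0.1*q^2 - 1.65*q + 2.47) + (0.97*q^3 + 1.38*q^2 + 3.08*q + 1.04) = -0.81*q^3 + 1.28*q^2 + 1.43*q + 3.51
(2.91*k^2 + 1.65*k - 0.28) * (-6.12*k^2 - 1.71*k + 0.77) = -17.8092*k^4 - 15.0741*k^3 + 1.1328*k^2 + 1.7493*k - 0.2156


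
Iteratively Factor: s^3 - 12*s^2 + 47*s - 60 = (s - 3)*(s^2 - 9*s + 20) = (s - 4)*(s - 3)*(s - 5)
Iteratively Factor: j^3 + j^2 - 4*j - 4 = (j + 1)*(j^2 - 4) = (j + 1)*(j + 2)*(j - 2)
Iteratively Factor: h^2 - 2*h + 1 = (h - 1)*(h - 1)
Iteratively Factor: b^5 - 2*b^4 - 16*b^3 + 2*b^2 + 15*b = (b + 3)*(b^4 - 5*b^3 - b^2 + 5*b) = b*(b + 3)*(b^3 - 5*b^2 - b + 5) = b*(b - 5)*(b + 3)*(b^2 - 1) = b*(b - 5)*(b + 1)*(b + 3)*(b - 1)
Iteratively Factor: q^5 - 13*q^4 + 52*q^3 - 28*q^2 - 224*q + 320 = (q - 4)*(q^4 - 9*q^3 + 16*q^2 + 36*q - 80) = (q - 5)*(q - 4)*(q^3 - 4*q^2 - 4*q + 16) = (q - 5)*(q - 4)^2*(q^2 - 4) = (q - 5)*(q - 4)^2*(q + 2)*(q - 2)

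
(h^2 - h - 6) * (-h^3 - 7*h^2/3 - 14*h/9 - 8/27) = -h^5 - 4*h^4/3 + 61*h^3/9 + 412*h^2/27 + 260*h/27 + 16/9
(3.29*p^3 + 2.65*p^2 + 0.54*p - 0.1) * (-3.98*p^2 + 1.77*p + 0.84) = -13.0942*p^5 - 4.7237*p^4 + 5.3049*p^3 + 3.5798*p^2 + 0.2766*p - 0.084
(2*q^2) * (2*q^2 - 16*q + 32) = 4*q^4 - 32*q^3 + 64*q^2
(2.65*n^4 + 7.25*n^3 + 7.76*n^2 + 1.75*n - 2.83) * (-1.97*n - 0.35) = -5.2205*n^5 - 15.21*n^4 - 17.8247*n^3 - 6.1635*n^2 + 4.9626*n + 0.9905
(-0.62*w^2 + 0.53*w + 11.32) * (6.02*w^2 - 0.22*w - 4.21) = -3.7324*w^4 + 3.327*w^3 + 70.64*w^2 - 4.7217*w - 47.6572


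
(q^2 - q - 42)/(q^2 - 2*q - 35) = (q + 6)/(q + 5)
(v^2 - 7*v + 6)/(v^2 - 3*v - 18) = (v - 1)/(v + 3)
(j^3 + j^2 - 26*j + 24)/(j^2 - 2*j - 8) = (j^2 + 5*j - 6)/(j + 2)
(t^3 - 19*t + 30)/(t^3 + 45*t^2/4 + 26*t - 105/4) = 4*(t^2 - 5*t + 6)/(4*t^2 + 25*t - 21)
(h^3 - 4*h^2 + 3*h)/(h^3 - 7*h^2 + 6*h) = (h - 3)/(h - 6)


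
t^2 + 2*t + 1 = (t + 1)^2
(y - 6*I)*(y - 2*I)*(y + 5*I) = y^3 - 3*I*y^2 + 28*y - 60*I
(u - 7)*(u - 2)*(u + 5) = u^3 - 4*u^2 - 31*u + 70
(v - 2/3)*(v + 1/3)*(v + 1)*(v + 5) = v^4 + 17*v^3/3 + 25*v^2/9 - 3*v - 10/9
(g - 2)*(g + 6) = g^2 + 4*g - 12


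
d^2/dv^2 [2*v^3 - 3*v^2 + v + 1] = 12*v - 6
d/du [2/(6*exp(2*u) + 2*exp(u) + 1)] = (-24*exp(u) - 4)*exp(u)/(6*exp(2*u) + 2*exp(u) + 1)^2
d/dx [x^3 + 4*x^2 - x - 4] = 3*x^2 + 8*x - 1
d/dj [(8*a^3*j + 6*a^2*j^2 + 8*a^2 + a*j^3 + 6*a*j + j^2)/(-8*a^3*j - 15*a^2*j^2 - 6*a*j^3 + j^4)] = (72*a^4*j^2 + 64*a^4 + 8*a^3*j^3 + 176*a^3*j - 11*a^2*j^4 + 50*a^2*j^2 - a*j^5 - 10*a*j^3 - 2*j^4)/(j^2*(64*a^5 + 176*a^4*j + 145*a^3*j^2 + 19*a^2*j^3 - 13*a*j^4 + j^5))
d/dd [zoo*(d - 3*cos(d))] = zoo*(sin(d) + 1)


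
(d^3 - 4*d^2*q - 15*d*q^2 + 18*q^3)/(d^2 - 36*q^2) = (d^2 + 2*d*q - 3*q^2)/(d + 6*q)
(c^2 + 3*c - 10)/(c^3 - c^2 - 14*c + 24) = (c + 5)/(c^2 + c - 12)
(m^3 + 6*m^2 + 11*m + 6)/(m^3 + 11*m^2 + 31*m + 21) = (m + 2)/(m + 7)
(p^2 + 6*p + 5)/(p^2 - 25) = (p + 1)/(p - 5)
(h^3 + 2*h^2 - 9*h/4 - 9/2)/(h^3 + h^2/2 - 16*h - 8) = (4*h^3 + 8*h^2 - 9*h - 18)/(2*(2*h^3 + h^2 - 32*h - 16))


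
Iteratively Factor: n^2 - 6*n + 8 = (n - 2)*(n - 4)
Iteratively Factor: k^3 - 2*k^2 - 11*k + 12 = (k - 4)*(k^2 + 2*k - 3) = (k - 4)*(k + 3)*(k - 1)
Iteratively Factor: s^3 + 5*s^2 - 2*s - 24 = (s - 2)*(s^2 + 7*s + 12) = (s - 2)*(s + 4)*(s + 3)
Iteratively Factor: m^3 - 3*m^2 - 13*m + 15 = (m - 1)*(m^2 - 2*m - 15) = (m - 1)*(m + 3)*(m - 5)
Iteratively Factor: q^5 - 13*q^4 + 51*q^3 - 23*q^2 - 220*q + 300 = (q - 5)*(q^4 - 8*q^3 + 11*q^2 + 32*q - 60) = (q - 5)*(q - 2)*(q^3 - 6*q^2 - q + 30) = (q - 5)*(q - 3)*(q - 2)*(q^2 - 3*q - 10) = (q - 5)^2*(q - 3)*(q - 2)*(q + 2)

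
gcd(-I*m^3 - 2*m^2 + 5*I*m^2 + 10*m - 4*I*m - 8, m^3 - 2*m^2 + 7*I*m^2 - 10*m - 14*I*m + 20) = 1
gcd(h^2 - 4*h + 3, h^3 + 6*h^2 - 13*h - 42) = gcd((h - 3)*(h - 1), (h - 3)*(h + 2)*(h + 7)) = h - 3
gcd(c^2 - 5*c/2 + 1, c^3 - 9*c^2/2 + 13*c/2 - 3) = c - 2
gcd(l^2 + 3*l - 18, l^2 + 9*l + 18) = l + 6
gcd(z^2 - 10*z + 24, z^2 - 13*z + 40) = 1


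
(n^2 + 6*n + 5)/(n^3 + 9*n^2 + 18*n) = (n^2 + 6*n + 5)/(n*(n^2 + 9*n + 18))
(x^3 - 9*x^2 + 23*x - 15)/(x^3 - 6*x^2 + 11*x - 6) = (x - 5)/(x - 2)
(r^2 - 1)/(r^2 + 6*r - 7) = (r + 1)/(r + 7)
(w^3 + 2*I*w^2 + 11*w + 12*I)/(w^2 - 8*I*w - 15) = (w^2 + 5*I*w - 4)/(w - 5*I)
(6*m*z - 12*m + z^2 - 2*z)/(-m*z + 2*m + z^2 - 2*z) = (6*m + z)/(-m + z)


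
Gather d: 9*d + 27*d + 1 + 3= 36*d + 4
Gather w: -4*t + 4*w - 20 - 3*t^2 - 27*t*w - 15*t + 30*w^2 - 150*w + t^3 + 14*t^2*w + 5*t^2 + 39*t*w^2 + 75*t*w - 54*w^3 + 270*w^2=t^3 + 2*t^2 - 19*t - 54*w^3 + w^2*(39*t + 300) + w*(14*t^2 + 48*t - 146) - 20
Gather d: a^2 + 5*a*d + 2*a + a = a^2 + 5*a*d + 3*a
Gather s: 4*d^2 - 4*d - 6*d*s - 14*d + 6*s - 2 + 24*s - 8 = 4*d^2 - 18*d + s*(30 - 6*d) - 10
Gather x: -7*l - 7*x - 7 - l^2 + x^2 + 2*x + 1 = -l^2 - 7*l + x^2 - 5*x - 6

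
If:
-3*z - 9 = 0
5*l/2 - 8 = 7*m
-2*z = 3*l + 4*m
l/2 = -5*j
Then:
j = -37/155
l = 74/31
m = -9/31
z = -3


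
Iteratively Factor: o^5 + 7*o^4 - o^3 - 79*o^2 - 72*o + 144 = (o - 3)*(o^4 + 10*o^3 + 29*o^2 + 8*o - 48) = (o - 3)*(o + 4)*(o^3 + 6*o^2 + 5*o - 12) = (o - 3)*(o + 3)*(o + 4)*(o^2 + 3*o - 4) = (o - 3)*(o - 1)*(o + 3)*(o + 4)*(o + 4)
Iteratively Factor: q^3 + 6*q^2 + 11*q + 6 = (q + 3)*(q^2 + 3*q + 2) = (q + 2)*(q + 3)*(q + 1)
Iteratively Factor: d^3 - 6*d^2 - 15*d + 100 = (d - 5)*(d^2 - d - 20) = (d - 5)^2*(d + 4)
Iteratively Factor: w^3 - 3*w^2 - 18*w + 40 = (w + 4)*(w^2 - 7*w + 10) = (w - 2)*(w + 4)*(w - 5)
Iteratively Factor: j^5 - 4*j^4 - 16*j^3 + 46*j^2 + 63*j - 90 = (j - 5)*(j^4 + j^3 - 11*j^2 - 9*j + 18) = (j - 5)*(j - 3)*(j^3 + 4*j^2 + j - 6) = (j - 5)*(j - 3)*(j - 1)*(j^2 + 5*j + 6) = (j - 5)*(j - 3)*(j - 1)*(j + 2)*(j + 3)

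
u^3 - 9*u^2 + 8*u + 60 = (u - 6)*(u - 5)*(u + 2)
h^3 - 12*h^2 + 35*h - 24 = (h - 8)*(h - 3)*(h - 1)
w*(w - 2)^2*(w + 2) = w^4 - 2*w^3 - 4*w^2 + 8*w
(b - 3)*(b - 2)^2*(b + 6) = b^4 - b^3 - 26*b^2 + 84*b - 72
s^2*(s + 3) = s^3 + 3*s^2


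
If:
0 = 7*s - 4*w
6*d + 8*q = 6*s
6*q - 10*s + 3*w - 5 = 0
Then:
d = -2*w/63 - 10/9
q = 19*w/42 + 5/6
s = 4*w/7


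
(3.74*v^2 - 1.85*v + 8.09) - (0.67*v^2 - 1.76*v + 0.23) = 3.07*v^2 - 0.0900000000000001*v + 7.86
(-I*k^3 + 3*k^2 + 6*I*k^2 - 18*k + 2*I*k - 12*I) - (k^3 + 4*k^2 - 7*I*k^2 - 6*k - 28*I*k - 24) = -k^3 - I*k^3 - k^2 + 13*I*k^2 - 12*k + 30*I*k + 24 - 12*I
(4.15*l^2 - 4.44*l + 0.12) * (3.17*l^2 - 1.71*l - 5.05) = 13.1555*l^4 - 21.1713*l^3 - 12.9847*l^2 + 22.2168*l - 0.606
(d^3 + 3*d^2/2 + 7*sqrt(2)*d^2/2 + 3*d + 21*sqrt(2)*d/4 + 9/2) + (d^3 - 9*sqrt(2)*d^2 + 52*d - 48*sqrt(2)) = 2*d^3 - 11*sqrt(2)*d^2/2 + 3*d^2/2 + 21*sqrt(2)*d/4 + 55*d - 48*sqrt(2) + 9/2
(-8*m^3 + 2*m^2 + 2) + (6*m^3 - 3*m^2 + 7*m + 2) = -2*m^3 - m^2 + 7*m + 4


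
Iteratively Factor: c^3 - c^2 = (c - 1)*(c^2) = c*(c - 1)*(c)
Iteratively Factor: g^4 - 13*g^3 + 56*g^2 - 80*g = (g - 5)*(g^3 - 8*g^2 + 16*g) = (g - 5)*(g - 4)*(g^2 - 4*g) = g*(g - 5)*(g - 4)*(g - 4)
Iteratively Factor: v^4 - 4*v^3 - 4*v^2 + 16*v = (v - 2)*(v^3 - 2*v^2 - 8*v) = v*(v - 2)*(v^2 - 2*v - 8) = v*(v - 2)*(v + 2)*(v - 4)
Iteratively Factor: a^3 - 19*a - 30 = (a + 2)*(a^2 - 2*a - 15) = (a - 5)*(a + 2)*(a + 3)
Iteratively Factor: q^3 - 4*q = (q)*(q^2 - 4) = q*(q + 2)*(q - 2)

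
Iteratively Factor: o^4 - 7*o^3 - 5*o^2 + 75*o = (o - 5)*(o^3 - 2*o^2 - 15*o) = (o - 5)^2*(o^2 + 3*o) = o*(o - 5)^2*(o + 3)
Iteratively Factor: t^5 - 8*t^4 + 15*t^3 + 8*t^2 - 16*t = (t - 4)*(t^4 - 4*t^3 - t^2 + 4*t) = (t - 4)^2*(t^3 - t) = (t - 4)^2*(t + 1)*(t^2 - t) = t*(t - 4)^2*(t + 1)*(t - 1)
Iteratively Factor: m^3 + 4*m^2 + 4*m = (m + 2)*(m^2 + 2*m) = m*(m + 2)*(m + 2)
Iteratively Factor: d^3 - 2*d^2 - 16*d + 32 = (d - 2)*(d^2 - 16) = (d - 4)*(d - 2)*(d + 4)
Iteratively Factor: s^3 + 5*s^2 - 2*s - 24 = (s - 2)*(s^2 + 7*s + 12) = (s - 2)*(s + 4)*(s + 3)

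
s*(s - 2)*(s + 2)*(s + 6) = s^4 + 6*s^3 - 4*s^2 - 24*s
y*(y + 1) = y^2 + y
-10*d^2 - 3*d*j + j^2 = (-5*d + j)*(2*d + j)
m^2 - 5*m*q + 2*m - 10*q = (m + 2)*(m - 5*q)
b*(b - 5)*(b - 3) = b^3 - 8*b^2 + 15*b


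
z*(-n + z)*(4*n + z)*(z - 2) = -4*n^2*z^2 + 8*n^2*z + 3*n*z^3 - 6*n*z^2 + z^4 - 2*z^3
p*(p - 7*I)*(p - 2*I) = p^3 - 9*I*p^2 - 14*p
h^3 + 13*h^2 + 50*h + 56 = (h + 2)*(h + 4)*(h + 7)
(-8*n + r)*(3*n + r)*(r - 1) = -24*n^2*r + 24*n^2 - 5*n*r^2 + 5*n*r + r^3 - r^2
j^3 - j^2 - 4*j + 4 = (j - 2)*(j - 1)*(j + 2)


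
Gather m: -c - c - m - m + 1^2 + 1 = -2*c - 2*m + 2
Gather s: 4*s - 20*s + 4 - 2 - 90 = -16*s - 88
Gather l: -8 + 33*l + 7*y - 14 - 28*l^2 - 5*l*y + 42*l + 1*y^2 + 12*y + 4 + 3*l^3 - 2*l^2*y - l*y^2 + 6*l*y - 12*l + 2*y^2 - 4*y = 3*l^3 + l^2*(-2*y - 28) + l*(-y^2 + y + 63) + 3*y^2 + 15*y - 18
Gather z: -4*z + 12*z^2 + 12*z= 12*z^2 + 8*z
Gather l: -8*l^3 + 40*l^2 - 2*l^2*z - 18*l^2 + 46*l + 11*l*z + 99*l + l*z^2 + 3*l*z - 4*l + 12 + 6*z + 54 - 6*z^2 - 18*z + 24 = -8*l^3 + l^2*(22 - 2*z) + l*(z^2 + 14*z + 141) - 6*z^2 - 12*z + 90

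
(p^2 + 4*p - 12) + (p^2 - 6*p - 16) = 2*p^2 - 2*p - 28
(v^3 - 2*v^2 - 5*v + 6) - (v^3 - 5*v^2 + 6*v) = 3*v^2 - 11*v + 6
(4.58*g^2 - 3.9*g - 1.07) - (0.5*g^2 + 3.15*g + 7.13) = 4.08*g^2 - 7.05*g - 8.2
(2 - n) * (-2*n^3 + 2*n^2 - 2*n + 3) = 2*n^4 - 6*n^3 + 6*n^2 - 7*n + 6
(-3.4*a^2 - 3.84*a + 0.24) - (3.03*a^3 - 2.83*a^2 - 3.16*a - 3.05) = -3.03*a^3 - 0.57*a^2 - 0.68*a + 3.29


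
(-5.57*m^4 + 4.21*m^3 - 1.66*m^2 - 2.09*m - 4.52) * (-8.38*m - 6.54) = 46.6766*m^5 + 1.148*m^4 - 13.6226*m^3 + 28.3706*m^2 + 51.5462*m + 29.5608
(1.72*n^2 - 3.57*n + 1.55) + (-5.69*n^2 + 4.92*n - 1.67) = -3.97*n^2 + 1.35*n - 0.12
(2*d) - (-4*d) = 6*d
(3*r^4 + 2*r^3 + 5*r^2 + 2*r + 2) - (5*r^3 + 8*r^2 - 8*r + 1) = 3*r^4 - 3*r^3 - 3*r^2 + 10*r + 1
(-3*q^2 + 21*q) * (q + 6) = -3*q^3 + 3*q^2 + 126*q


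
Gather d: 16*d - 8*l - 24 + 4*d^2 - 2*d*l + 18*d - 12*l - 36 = 4*d^2 + d*(34 - 2*l) - 20*l - 60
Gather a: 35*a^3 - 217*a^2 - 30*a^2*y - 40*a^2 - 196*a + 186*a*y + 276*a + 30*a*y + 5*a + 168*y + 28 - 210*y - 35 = 35*a^3 + a^2*(-30*y - 257) + a*(216*y + 85) - 42*y - 7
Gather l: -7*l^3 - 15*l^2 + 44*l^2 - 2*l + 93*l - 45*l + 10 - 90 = -7*l^3 + 29*l^2 + 46*l - 80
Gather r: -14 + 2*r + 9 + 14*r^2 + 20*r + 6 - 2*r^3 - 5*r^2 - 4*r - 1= -2*r^3 + 9*r^2 + 18*r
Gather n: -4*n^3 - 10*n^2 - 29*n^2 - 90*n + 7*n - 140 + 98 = -4*n^3 - 39*n^2 - 83*n - 42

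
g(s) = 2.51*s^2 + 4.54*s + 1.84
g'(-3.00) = -10.52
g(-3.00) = 10.81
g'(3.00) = 19.60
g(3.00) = 38.05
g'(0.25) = 5.80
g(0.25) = 3.13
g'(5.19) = 30.59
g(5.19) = 93.01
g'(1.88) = 13.98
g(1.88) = 19.25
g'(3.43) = 21.76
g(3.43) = 46.94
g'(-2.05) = -5.75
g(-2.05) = 3.08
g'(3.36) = 21.41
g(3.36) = 45.43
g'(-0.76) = 0.72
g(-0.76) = -0.16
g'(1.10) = 10.06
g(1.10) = 9.87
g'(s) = 5.02*s + 4.54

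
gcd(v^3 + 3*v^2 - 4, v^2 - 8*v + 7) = v - 1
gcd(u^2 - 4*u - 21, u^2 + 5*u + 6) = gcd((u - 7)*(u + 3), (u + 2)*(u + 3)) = u + 3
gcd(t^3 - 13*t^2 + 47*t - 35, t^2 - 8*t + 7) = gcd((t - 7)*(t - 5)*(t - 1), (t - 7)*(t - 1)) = t^2 - 8*t + 7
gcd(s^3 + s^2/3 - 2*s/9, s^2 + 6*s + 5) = 1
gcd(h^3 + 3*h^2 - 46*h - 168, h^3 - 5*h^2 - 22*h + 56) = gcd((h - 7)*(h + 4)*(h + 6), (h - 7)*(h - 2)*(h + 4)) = h^2 - 3*h - 28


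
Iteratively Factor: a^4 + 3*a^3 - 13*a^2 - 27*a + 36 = (a - 1)*(a^3 + 4*a^2 - 9*a - 36) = (a - 1)*(a + 4)*(a^2 - 9) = (a - 3)*(a - 1)*(a + 4)*(a + 3)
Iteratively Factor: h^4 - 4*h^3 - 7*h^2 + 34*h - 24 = (h - 2)*(h^3 - 2*h^2 - 11*h + 12) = (h - 4)*(h - 2)*(h^2 + 2*h - 3) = (h - 4)*(h - 2)*(h - 1)*(h + 3)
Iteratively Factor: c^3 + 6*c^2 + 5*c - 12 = (c - 1)*(c^2 + 7*c + 12) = (c - 1)*(c + 4)*(c + 3)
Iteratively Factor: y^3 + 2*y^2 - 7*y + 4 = (y - 1)*(y^2 + 3*y - 4) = (y - 1)*(y + 4)*(y - 1)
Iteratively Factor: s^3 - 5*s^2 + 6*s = (s - 3)*(s^2 - 2*s) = (s - 3)*(s - 2)*(s)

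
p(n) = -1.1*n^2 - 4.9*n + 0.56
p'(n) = -2.2*n - 4.9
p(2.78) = -21.56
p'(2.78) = -11.02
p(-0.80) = 3.78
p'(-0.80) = -3.14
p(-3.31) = 4.73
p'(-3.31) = 2.38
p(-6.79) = -16.88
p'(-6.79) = 10.04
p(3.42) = -29.06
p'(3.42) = -12.42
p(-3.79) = 3.33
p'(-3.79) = 3.44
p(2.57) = -19.30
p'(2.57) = -10.55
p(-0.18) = 1.41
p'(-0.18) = -4.50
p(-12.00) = -99.04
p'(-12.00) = 21.50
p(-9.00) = -44.44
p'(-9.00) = 14.90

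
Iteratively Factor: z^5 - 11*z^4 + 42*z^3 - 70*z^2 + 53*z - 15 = (z - 1)*(z^4 - 10*z^3 + 32*z^2 - 38*z + 15) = (z - 1)^2*(z^3 - 9*z^2 + 23*z - 15) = (z - 1)^3*(z^2 - 8*z + 15) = (z - 5)*(z - 1)^3*(z - 3)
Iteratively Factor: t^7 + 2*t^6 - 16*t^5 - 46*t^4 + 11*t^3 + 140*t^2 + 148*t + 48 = (t + 2)*(t^6 - 16*t^4 - 14*t^3 + 39*t^2 + 62*t + 24) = (t + 1)*(t + 2)*(t^5 - t^4 - 15*t^3 + t^2 + 38*t + 24) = (t + 1)^2*(t + 2)*(t^4 - 2*t^3 - 13*t^2 + 14*t + 24) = (t - 4)*(t + 1)^2*(t + 2)*(t^3 + 2*t^2 - 5*t - 6) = (t - 4)*(t - 2)*(t + 1)^2*(t + 2)*(t^2 + 4*t + 3) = (t - 4)*(t - 2)*(t + 1)^2*(t + 2)*(t + 3)*(t + 1)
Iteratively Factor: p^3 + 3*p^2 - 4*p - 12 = (p + 2)*(p^2 + p - 6) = (p - 2)*(p + 2)*(p + 3)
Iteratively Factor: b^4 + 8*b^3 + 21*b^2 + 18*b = (b + 3)*(b^3 + 5*b^2 + 6*b) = b*(b + 3)*(b^2 + 5*b + 6) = b*(b + 2)*(b + 3)*(b + 3)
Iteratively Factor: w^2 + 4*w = (w)*(w + 4)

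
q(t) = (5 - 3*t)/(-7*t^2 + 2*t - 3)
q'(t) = (5 - 3*t)*(14*t - 2)/(-7*t^2 + 2*t - 3)^2 - 3/(-7*t^2 + 2*t - 3) = (-21*t^2 + 70*t - 1)/(49*t^4 - 28*t^3 + 46*t^2 - 12*t + 9)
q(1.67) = 0.00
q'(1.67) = 0.16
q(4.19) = 0.06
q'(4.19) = -0.01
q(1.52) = -0.03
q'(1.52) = 0.22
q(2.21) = 0.05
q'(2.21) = 0.05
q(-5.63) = -0.09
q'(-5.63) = -0.02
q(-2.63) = -0.23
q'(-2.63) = -0.10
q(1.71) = 0.01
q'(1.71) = 0.14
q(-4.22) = -0.13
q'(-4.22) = -0.04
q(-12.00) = -0.04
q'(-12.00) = 0.00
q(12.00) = 0.03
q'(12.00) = 0.00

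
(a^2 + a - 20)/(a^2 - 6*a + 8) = (a + 5)/(a - 2)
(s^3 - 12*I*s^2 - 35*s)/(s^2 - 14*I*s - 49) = s*(s - 5*I)/(s - 7*I)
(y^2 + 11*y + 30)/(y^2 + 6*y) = (y + 5)/y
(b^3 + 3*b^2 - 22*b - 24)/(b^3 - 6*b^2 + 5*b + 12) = (b + 6)/(b - 3)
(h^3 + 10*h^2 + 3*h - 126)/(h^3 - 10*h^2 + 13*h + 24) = (h^2 + 13*h + 42)/(h^2 - 7*h - 8)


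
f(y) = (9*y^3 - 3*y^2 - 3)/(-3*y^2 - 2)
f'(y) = 6*y*(9*y^3 - 3*y^2 - 3)/(-3*y^2 - 2)^2 + (27*y^2 - 6*y)/(-3*y^2 - 2) = 3*y*(-9*y^3 - 18*y - 2)/(9*y^4 + 12*y^2 + 4)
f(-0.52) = 1.81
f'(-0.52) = -1.70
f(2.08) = -4.34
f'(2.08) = -3.35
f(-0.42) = 1.66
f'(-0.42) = -1.23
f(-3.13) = 9.82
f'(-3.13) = -3.15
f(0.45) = 1.07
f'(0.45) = -2.17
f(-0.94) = 2.82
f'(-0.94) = -2.92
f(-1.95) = 6.05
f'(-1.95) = -3.25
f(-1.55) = 4.75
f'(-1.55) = -3.26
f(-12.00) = 36.84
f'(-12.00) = -3.01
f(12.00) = -34.83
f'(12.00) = -3.01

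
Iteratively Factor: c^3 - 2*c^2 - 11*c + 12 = (c - 1)*(c^2 - c - 12) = (c - 1)*(c + 3)*(c - 4)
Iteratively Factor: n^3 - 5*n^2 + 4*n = (n - 4)*(n^2 - n) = n*(n - 4)*(n - 1)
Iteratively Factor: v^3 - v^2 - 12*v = (v - 4)*(v^2 + 3*v) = v*(v - 4)*(v + 3)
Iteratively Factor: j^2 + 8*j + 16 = (j + 4)*(j + 4)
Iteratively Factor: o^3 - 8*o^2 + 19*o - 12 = (o - 3)*(o^2 - 5*o + 4) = (o - 3)*(o - 1)*(o - 4)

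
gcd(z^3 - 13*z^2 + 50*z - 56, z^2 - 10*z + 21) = z - 7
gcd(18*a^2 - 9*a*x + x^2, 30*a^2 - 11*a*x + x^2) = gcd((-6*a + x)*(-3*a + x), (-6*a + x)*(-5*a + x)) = -6*a + x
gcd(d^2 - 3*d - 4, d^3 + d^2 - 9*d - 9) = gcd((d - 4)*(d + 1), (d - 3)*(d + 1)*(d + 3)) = d + 1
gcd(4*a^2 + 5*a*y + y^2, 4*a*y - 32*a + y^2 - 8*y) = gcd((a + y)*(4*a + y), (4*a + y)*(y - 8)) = 4*a + y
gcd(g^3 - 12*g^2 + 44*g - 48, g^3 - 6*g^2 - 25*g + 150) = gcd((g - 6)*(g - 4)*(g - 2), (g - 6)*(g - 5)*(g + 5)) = g - 6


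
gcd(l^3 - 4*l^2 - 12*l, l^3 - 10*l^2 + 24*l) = l^2 - 6*l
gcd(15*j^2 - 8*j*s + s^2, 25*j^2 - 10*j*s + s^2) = -5*j + s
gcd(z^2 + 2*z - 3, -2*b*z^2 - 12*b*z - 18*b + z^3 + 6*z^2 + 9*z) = z + 3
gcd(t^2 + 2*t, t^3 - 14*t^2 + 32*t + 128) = t + 2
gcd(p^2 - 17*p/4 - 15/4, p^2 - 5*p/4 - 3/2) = p + 3/4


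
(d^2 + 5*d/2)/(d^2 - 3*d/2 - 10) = d/(d - 4)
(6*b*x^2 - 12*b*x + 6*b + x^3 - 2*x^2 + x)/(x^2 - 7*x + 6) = (6*b*x - 6*b + x^2 - x)/(x - 6)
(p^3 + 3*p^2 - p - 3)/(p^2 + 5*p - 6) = (p^2 + 4*p + 3)/(p + 6)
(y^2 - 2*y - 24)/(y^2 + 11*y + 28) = (y - 6)/(y + 7)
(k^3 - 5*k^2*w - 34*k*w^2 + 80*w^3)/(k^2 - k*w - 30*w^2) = (-k^2 + 10*k*w - 16*w^2)/(-k + 6*w)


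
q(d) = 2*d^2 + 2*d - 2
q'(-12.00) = -46.00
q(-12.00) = 262.00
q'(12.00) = 50.00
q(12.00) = 310.00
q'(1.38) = 7.52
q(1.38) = 4.57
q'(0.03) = 2.12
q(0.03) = -1.94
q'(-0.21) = 1.16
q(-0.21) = -2.33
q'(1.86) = 9.44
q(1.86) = 8.64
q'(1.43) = 7.72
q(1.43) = 4.95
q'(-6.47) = -23.88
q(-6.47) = 68.78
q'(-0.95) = -1.80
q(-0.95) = -2.10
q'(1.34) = 7.36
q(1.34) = 4.27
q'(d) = 4*d + 2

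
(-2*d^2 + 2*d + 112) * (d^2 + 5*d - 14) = -2*d^4 - 8*d^3 + 150*d^2 + 532*d - 1568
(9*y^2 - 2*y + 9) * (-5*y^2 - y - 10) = -45*y^4 + y^3 - 133*y^2 + 11*y - 90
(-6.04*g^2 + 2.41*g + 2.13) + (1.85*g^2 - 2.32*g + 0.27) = -4.19*g^2 + 0.0900000000000003*g + 2.4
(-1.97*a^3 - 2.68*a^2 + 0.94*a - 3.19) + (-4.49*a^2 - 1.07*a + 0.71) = -1.97*a^3 - 7.17*a^2 - 0.13*a - 2.48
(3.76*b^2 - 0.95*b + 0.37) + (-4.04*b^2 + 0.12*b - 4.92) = -0.28*b^2 - 0.83*b - 4.55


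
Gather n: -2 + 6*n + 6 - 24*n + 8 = 12 - 18*n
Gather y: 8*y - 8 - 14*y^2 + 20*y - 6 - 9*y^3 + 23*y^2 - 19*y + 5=-9*y^3 + 9*y^2 + 9*y - 9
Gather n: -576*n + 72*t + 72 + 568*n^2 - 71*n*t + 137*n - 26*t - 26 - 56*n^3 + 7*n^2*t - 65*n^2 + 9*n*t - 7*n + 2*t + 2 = -56*n^3 + n^2*(7*t + 503) + n*(-62*t - 446) + 48*t + 48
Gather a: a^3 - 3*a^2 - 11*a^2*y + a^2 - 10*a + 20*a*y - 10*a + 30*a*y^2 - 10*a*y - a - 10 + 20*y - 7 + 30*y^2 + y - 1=a^3 + a^2*(-11*y - 2) + a*(30*y^2 + 10*y - 21) + 30*y^2 + 21*y - 18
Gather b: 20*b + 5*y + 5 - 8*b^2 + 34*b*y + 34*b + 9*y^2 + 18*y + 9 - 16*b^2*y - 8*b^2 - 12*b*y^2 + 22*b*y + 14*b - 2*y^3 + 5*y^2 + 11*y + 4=b^2*(-16*y - 16) + b*(-12*y^2 + 56*y + 68) - 2*y^3 + 14*y^2 + 34*y + 18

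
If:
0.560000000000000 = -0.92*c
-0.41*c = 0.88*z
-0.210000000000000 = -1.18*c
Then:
No Solution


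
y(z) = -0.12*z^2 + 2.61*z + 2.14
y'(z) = 2.61 - 0.24*z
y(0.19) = 2.63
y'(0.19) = 2.56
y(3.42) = 9.66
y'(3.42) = 1.79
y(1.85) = 6.56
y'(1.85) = 2.17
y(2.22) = 7.34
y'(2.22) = 2.08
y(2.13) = 7.15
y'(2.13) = 2.10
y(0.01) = 2.17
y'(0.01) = 2.61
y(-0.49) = 0.83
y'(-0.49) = 2.73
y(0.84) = 4.25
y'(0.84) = 2.41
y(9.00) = 15.91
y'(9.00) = 0.45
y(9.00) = 15.91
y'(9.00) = 0.45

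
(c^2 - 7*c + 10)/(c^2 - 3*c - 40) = (-c^2 + 7*c - 10)/(-c^2 + 3*c + 40)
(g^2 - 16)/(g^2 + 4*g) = (g - 4)/g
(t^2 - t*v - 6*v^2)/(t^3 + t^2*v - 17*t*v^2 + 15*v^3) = (t + 2*v)/(t^2 + 4*t*v - 5*v^2)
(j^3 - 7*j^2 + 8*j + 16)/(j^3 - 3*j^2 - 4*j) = (j - 4)/j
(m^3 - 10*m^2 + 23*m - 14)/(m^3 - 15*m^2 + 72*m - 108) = (m^3 - 10*m^2 + 23*m - 14)/(m^3 - 15*m^2 + 72*m - 108)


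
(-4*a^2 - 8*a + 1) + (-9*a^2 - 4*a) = -13*a^2 - 12*a + 1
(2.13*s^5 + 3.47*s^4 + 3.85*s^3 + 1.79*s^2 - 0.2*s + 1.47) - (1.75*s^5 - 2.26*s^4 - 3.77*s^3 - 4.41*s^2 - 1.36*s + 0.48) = 0.38*s^5 + 5.73*s^4 + 7.62*s^3 + 6.2*s^2 + 1.16*s + 0.99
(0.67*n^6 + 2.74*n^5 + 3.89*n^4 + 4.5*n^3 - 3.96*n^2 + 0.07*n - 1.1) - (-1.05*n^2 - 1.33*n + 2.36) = 0.67*n^6 + 2.74*n^5 + 3.89*n^4 + 4.5*n^3 - 2.91*n^2 + 1.4*n - 3.46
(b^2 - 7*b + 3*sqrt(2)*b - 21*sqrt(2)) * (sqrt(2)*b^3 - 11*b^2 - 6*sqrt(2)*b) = sqrt(2)*b^5 - 7*sqrt(2)*b^4 - 5*b^4 - 39*sqrt(2)*b^3 + 35*b^3 - 36*b^2 + 273*sqrt(2)*b^2 + 252*b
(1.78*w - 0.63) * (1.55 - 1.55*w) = -2.759*w^2 + 3.7355*w - 0.9765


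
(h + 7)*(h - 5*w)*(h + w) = h^3 - 4*h^2*w + 7*h^2 - 5*h*w^2 - 28*h*w - 35*w^2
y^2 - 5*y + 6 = (y - 3)*(y - 2)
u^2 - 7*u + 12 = (u - 4)*(u - 3)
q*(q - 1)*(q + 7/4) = q^3 + 3*q^2/4 - 7*q/4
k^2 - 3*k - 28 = (k - 7)*(k + 4)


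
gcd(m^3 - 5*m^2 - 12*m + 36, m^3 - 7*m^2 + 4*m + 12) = m^2 - 8*m + 12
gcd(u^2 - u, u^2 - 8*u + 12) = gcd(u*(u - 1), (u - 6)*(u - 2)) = 1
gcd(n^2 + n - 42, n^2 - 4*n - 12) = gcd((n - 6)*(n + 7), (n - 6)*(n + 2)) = n - 6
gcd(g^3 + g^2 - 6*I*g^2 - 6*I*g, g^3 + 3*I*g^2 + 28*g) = g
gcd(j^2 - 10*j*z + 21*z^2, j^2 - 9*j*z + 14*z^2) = -j + 7*z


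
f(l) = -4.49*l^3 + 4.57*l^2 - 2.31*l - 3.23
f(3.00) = -90.26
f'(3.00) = -96.12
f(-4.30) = 448.19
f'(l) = -13.47*l^2 + 9.14*l - 2.31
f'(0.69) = -2.42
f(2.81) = -73.26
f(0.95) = -5.15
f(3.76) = -185.98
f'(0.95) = -5.78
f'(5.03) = -297.14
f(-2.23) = 74.44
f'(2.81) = -82.99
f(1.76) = -17.62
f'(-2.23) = -89.68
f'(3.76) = -158.38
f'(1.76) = -27.95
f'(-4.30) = -290.67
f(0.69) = -4.12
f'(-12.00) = -2051.67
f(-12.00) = 8441.29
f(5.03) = -470.64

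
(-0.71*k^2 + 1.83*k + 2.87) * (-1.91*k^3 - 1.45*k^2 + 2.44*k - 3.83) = 1.3561*k^5 - 2.4658*k^4 - 9.8676*k^3 + 3.023*k^2 - 0.00610000000000088*k - 10.9921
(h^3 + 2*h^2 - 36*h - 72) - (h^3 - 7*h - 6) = 2*h^2 - 29*h - 66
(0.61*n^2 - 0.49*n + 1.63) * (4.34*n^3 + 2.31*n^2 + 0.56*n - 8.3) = 2.6474*n^5 - 0.7175*n^4 + 6.2839*n^3 - 1.5721*n^2 + 4.9798*n - 13.529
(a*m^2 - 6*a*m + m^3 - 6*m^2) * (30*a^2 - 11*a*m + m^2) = 30*a^3*m^2 - 180*a^3*m + 19*a^2*m^3 - 114*a^2*m^2 - 10*a*m^4 + 60*a*m^3 + m^5 - 6*m^4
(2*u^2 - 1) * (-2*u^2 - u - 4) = -4*u^4 - 2*u^3 - 6*u^2 + u + 4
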